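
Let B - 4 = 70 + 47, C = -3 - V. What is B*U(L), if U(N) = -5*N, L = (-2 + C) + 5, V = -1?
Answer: -605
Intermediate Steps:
C = -2 (C = -3 - 1*(-1) = -3 + 1 = -2)
B = 121 (B = 4 + (70 + 47) = 4 + 117 = 121)
L = 1 (L = (-2 - 2) + 5 = -4 + 5 = 1)
B*U(L) = 121*(-5*1) = 121*(-5) = -605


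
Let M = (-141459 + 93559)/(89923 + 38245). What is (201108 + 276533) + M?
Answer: 15304560947/32042 ≈ 4.7764e+5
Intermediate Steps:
M = -11975/32042 (M = -47900/128168 = -47900*1/128168 = -11975/32042 ≈ -0.37373)
(201108 + 276533) + M = (201108 + 276533) - 11975/32042 = 477641 - 11975/32042 = 15304560947/32042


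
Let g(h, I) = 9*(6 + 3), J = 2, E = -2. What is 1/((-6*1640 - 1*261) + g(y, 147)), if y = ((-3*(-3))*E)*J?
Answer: -1/10020 ≈ -9.9800e-5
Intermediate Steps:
y = -36 (y = (-3*(-3)*(-2))*2 = (9*(-2))*2 = -18*2 = -36)
g(h, I) = 81 (g(h, I) = 9*9 = 81)
1/((-6*1640 - 1*261) + g(y, 147)) = 1/((-6*1640 - 1*261) + 81) = 1/((-9840 - 261) + 81) = 1/(-10101 + 81) = 1/(-10020) = -1/10020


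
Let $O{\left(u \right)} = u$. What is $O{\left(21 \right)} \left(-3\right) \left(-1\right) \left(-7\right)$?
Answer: $-441$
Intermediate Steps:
$O{\left(21 \right)} \left(-3\right) \left(-1\right) \left(-7\right) = 21 \left(-3\right) \left(-1\right) \left(-7\right) = 21 \cdot 3 \left(-7\right) = 21 \left(-21\right) = -441$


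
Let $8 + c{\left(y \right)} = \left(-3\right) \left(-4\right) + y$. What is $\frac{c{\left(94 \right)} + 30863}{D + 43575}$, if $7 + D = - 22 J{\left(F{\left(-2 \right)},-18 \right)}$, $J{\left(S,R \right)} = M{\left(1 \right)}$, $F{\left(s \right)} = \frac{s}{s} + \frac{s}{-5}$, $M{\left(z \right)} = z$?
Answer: $\frac{30961}{43546} \approx 0.711$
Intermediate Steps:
$F{\left(s \right)} = 1 - \frac{s}{5}$ ($F{\left(s \right)} = 1 + s \left(- \frac{1}{5}\right) = 1 - \frac{s}{5}$)
$J{\left(S,R \right)} = 1$
$c{\left(y \right)} = 4 + y$ ($c{\left(y \right)} = -8 + \left(\left(-3\right) \left(-4\right) + y\right) = -8 + \left(12 + y\right) = 4 + y$)
$D = -29$ ($D = -7 - 22 = -29$)
$\frac{c{\left(94 \right)} + 30863}{D + 43575} = \frac{\left(4 + 94\right) + 30863}{-29 + 43575} = \frac{98 + 30863}{43546} = 30961 \cdot \frac{1}{43546} = \frac{30961}{43546}$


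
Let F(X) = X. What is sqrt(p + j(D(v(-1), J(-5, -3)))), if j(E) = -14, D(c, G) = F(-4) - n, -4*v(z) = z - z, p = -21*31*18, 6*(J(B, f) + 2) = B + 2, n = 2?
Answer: 2*I*sqrt(2933) ≈ 108.31*I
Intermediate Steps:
J(B, f) = -5/3 + B/6 (J(B, f) = -2 + (B + 2)/6 = -2 + (2 + B)/6 = -2 + (1/3 + B/6) = -5/3 + B/6)
p = -11718 (p = -651*18 = -11718)
v(z) = 0 (v(z) = -(z - z)/4 = -1/4*0 = 0)
D(c, G) = -6 (D(c, G) = -4 - 1*2 = -4 - 2 = -6)
sqrt(p + j(D(v(-1), J(-5, -3)))) = sqrt(-11718 - 14) = sqrt(-11732) = 2*I*sqrt(2933)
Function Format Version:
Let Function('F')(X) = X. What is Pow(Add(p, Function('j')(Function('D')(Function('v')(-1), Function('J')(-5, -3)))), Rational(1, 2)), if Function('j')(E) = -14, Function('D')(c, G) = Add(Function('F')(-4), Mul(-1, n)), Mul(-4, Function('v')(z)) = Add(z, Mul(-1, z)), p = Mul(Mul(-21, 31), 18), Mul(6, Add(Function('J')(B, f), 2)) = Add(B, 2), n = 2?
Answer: Mul(2, I, Pow(2933, Rational(1, 2))) ≈ Mul(108.31, I)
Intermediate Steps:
Function('J')(B, f) = Add(Rational(-5, 3), Mul(Rational(1, 6), B)) (Function('J')(B, f) = Add(-2, Mul(Rational(1, 6), Add(B, 2))) = Add(-2, Mul(Rational(1, 6), Add(2, B))) = Add(-2, Add(Rational(1, 3), Mul(Rational(1, 6), B))) = Add(Rational(-5, 3), Mul(Rational(1, 6), B)))
p = -11718 (p = Mul(-651, 18) = -11718)
Function('v')(z) = 0 (Function('v')(z) = Mul(Rational(-1, 4), Add(z, Mul(-1, z))) = Mul(Rational(-1, 4), 0) = 0)
Function('D')(c, G) = -6 (Function('D')(c, G) = Add(-4, Mul(-1, 2)) = Add(-4, -2) = -6)
Pow(Add(p, Function('j')(Function('D')(Function('v')(-1), Function('J')(-5, -3)))), Rational(1, 2)) = Pow(Add(-11718, -14), Rational(1, 2)) = Pow(-11732, Rational(1, 2)) = Mul(2, I, Pow(2933, Rational(1, 2)))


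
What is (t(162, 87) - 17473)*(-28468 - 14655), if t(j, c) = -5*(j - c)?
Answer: 769659304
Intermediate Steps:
t(j, c) = -5*j + 5*c
(t(162, 87) - 17473)*(-28468 - 14655) = ((-5*162 + 5*87) - 17473)*(-28468 - 14655) = ((-810 + 435) - 17473)*(-43123) = (-375 - 17473)*(-43123) = -17848*(-43123) = 769659304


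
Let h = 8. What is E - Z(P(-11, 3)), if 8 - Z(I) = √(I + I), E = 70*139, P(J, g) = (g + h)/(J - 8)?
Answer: 9722 + I*√418/19 ≈ 9722.0 + 1.0761*I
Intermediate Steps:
P(J, g) = (8 + g)/(-8 + J) (P(J, g) = (g + 8)/(J - 8) = (8 + g)/(-8 + J))
E = 9730
Z(I) = 8 - √2*√I (Z(I) = 8 - √(I + I) = 8 - √(2*I) = 8 - √2*√I)
E - Z(P(-11, 3)) = 9730 - (8 - √2*√((8 + 3)/(-8 - 11))) = 9730 - (8 - √2*√(11/(-19))) = 9730 - (8 - √2*√(-1/19*11)) = 9730 - (8 - √2*√(-11/19)) = 9730 - (8 - √2*I*√209/19) = 9730 - (8 - I*√418/19) = 9730 + (-8 + I*√418/19) = 9722 + I*√418/19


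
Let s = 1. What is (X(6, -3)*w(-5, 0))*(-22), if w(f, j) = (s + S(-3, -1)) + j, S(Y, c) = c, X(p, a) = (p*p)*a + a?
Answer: 0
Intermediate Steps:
X(p, a) = a + a*p**2 (X(p, a) = p**2*a + a = a*p**2 + a = a + a*p**2)
w(f, j) = j (w(f, j) = (1 - 1) + j = 0 + j = j)
(X(6, -3)*w(-5, 0))*(-22) = (-3*(1 + 6**2)*0)*(-22) = (-3*(1 + 36)*0)*(-22) = (-3*37*0)*(-22) = -111*0*(-22) = 0*(-22) = 0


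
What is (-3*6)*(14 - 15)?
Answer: 18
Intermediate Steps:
(-3*6)*(14 - 15) = -18*(-1) = 18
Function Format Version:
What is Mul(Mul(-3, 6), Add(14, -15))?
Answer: 18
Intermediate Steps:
Mul(Mul(-3, 6), Add(14, -15)) = Mul(-18, -1) = 18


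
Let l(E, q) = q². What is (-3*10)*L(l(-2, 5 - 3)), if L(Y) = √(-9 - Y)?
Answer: -30*I*√13 ≈ -108.17*I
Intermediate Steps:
(-3*10)*L(l(-2, 5 - 3)) = (-3*10)*√(-9 - (5 - 3)²) = -30*√(-9 - 1*2²) = -30*√(-9 - 1*4) = -30*√(-9 - 4) = -30*I*√13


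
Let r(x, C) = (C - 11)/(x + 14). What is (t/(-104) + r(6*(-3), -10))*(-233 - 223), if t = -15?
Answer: -31977/13 ≈ -2459.8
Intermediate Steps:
r(x, C) = (-11 + C)/(14 + x)
(t/(-104) + r(6*(-3), -10))*(-233 - 223) = (-15/(-104) + (-11 - 10)/(14 + 6*(-3)))*(-233 - 223) = (-15*(-1/104) - 21/(14 - 18))*(-456) = (15/104 - 21/(-4))*(-456) = (15/104 - ¼*(-21))*(-456) = (15/104 + 21/4)*(-456) = (561/104)*(-456) = -31977/13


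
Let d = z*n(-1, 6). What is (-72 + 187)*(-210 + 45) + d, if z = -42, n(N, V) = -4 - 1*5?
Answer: -18597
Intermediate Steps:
n(N, V) = -9 (n(N, V) = -4 - 5 = -9)
d = 378 (d = -42*(-9) = 378)
(-72 + 187)*(-210 + 45) + d = (-72 + 187)*(-210 + 45) + 378 = 115*(-165) + 378 = -18975 + 378 = -18597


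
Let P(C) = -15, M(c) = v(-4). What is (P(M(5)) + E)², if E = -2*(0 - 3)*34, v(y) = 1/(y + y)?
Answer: 35721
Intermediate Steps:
v(y) = 1/(2*y)
M(c) = -⅛ (M(c) = (½)/(-4) = (½)*(-¼) = -⅛)
E = 204 (E = -2*(-3)*34 = 6*34 = 204)
(P(M(5)) + E)² = (-15 + 204)² = 189² = 35721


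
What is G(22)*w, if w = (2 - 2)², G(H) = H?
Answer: 0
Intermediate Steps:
w = 0 (w = 0² = 0)
G(22)*w = 22*0 = 0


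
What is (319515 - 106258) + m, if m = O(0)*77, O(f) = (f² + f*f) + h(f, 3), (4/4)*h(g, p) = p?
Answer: 213488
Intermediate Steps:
h(g, p) = p
O(f) = 3 + 2*f² (O(f) = (f² + f*f) + 3 = (f² + f²) + 3 = 2*f² + 3 = 3 + 2*f²)
m = 231 (m = (3 + 2*0²)*77 = (3 + 2*0)*77 = (3 + 0)*77 = 3*77 = 231)
(319515 - 106258) + m = (319515 - 106258) + 231 = 213257 + 231 = 213488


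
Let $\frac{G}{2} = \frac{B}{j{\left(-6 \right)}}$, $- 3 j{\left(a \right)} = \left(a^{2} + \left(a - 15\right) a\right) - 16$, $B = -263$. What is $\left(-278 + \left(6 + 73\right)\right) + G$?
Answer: $- \frac{13738}{73} \approx -188.19$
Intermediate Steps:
$j{\left(a \right)} = \frac{16}{3} - \frac{a^{2}}{3} - \frac{a \left(-15 + a\right)}{3}$ ($j{\left(a \right)} = - \frac{\left(a^{2} + \left(a - 15\right) a\right) - 16}{3} = - \frac{\left(a^{2} + \left(-15 + a\right) a\right) - 16}{3} = - \frac{\left(a^{2} + a \left(-15 + a\right)\right) - 16}{3} = - \frac{-16 + a^{2} + a \left(-15 + a\right)}{3} = \frac{16}{3} - \frac{a^{2}}{3} - \frac{a \left(-15 + a\right)}{3}$)
$G = \frac{789}{73}$ ($G = 2 \left(- \frac{263}{\frac{16}{3} + 5 \left(-6\right) - \frac{2 \left(-6\right)^{2}}{3}}\right) = 2 \left(- \frac{263}{\frac{16}{3} - 30 - 24}\right) = 2 \left(- \frac{263}{- \frac{146}{3}}\right) = 2 \left(\left(-263\right) \left(- \frac{3}{146}\right)\right) = 2 \cdot \frac{789}{146} = \frac{789}{73} \approx 10.808$)
$\left(-278 + \left(6 + 73\right)\right) + G = \left(-278 + \left(6 + 73\right)\right) + \frac{789}{73} = \left(-278 + 79\right) + \frac{789}{73} = -199 + \frac{789}{73} = - \frac{13738}{73}$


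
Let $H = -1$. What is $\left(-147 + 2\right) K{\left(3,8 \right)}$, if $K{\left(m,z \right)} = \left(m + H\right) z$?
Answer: $-2320$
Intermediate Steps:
$K{\left(m,z \right)} = z \left(-1 + m\right)$ ($K{\left(m,z \right)} = \left(m - 1\right) z = \left(-1 + m\right) z = z \left(-1 + m\right)$)
$\left(-147 + 2\right) K{\left(3,8 \right)} = \left(-147 + 2\right) 8 \left(-1 + 3\right) = - 145 \cdot 8 \cdot 2 = \left(-145\right) 16 = -2320$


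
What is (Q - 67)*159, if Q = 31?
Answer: -5724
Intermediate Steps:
(Q - 67)*159 = (31 - 67)*159 = -36*159 = -5724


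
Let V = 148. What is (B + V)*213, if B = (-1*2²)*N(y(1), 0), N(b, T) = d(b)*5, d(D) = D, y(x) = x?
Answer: 27264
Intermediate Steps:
N(b, T) = 5*b (N(b, T) = b*5 = 5*b)
B = -20 (B = (-1*2²)*(5*1) = -1*4*5 = -4*5 = -20)
(B + V)*213 = (-20 + 148)*213 = 128*213 = 27264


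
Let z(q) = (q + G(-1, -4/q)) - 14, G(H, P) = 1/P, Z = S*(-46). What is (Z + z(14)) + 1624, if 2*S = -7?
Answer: 3563/2 ≈ 1781.5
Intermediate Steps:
S = -7/2 (S = (½)*(-7) = -7/2 ≈ -3.5000)
Z = 161 (Z = -7/2*(-46) = 161)
z(q) = -14 + 3*q/4 (z(q) = (q + 1/(-4/q)) - 14 = (q - q/4) - 14 = 3*q/4 - 14 = -14 + 3*q/4)
(Z + z(14)) + 1624 = (161 + (-14 + (¾)*14)) + 1624 = (161 + (-14 + 21/2)) + 1624 = (161 - 7/2) + 1624 = 315/2 + 1624 = 3563/2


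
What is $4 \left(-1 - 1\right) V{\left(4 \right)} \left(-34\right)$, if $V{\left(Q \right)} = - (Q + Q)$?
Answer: $-2176$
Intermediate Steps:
$V{\left(Q \right)} = - 2 Q$
$4 \left(-1 - 1\right) V{\left(4 \right)} \left(-34\right) = 4 \left(-1 - 1\right) \left(\left(-2\right) 4\right) \left(-34\right) = 4 \left(-2\right) \left(-8\right) \left(-34\right) = \left(-8\right) \left(-8\right) \left(-34\right) = 64 \left(-34\right) = -2176$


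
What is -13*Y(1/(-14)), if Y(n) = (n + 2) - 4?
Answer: 377/14 ≈ 26.929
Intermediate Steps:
Y(n) = -2 + n (Y(n) = (2 + n) - 4 = -2 + n)
-13*Y(1/(-14)) = -13*(-2 + 1/(-14)) = -13*(-2 - 1/14) = -13*(-29/14) = 377/14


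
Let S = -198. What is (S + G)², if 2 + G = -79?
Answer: 77841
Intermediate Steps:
G = -81 (G = -2 - 79 = -81)
(S + G)² = (-198 - 81)² = (-279)² = 77841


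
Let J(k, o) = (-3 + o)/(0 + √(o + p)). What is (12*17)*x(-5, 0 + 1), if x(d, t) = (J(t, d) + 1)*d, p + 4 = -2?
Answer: -1020 - 8160*I*√11/11 ≈ -1020.0 - 2460.3*I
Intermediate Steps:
p = -6 (p = -4 - 2 = -6)
J(k, o) = (-3 + o)/√(-6 + o) (J(k, o) = (-3 + o)/(0 + √(o - 6)) = (-3 + o)/(0 + √(-6 + o)) = (-3 + o)/(√(-6 + o)) = (-3 + o)/√(-6 + o))
x(d, t) = d*(1 + (-3 + d)/√(-6 + d)) (x(d, t) = ((-3 + d)/√(-6 + d) + 1)*d = (1 + (-3 + d)/√(-6 + d))*d = d*(1 + (-3 + d)/√(-6 + d)))
(12*17)*x(-5, 0 + 1) = (12*17)*(-5*(-3 - 5 + √(-6 - 5))/√(-6 - 5)) = 204*(-5*(-3 - 5 + √(-11))/√(-11)) = 204*(-5*(-I*√11/11)*(-3 - 5 + I*√11)) = 204*(-5*(-I*√11/11)*(-8 + I*√11)) = 204*(5*I*√11*(-8 + I*√11)/11) = 1020*I*√11*(-8 + I*√11)/11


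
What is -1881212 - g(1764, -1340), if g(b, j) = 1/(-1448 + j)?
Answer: -5244819055/2788 ≈ -1.8812e+6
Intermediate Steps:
-1881212 - g(1764, -1340) = -1881212 - 1/(-1448 - 1340) = -1881212 - 1/(-2788) = -1881212 - 1*(-1/2788) = -1881212 + 1/2788 = -5244819055/2788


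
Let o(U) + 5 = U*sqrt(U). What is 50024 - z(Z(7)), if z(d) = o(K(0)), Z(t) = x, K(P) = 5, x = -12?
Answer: 50029 - 5*sqrt(5) ≈ 50018.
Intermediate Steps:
o(U) = -5 + U**(3/2) (o(U) = -5 + U*sqrt(U) = -5 + U**(3/2))
Z(t) = -12
z(d) = -5 + 5*sqrt(5) (z(d) = -5 + 5**(3/2) = -5 + 5*sqrt(5))
50024 - z(Z(7)) = 50024 - (-5 + 5*sqrt(5)) = 50024 + (5 - 5*sqrt(5)) = 50029 - 5*sqrt(5)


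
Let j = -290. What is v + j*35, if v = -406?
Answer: -10556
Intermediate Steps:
v + j*35 = -406 - 290*35 = -406 - 10150 = -10556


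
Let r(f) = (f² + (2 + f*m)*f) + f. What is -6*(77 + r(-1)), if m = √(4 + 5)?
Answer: -468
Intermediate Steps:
m = 3 (m = √9 = 3)
r(f) = f + f² + f*(2 + 3*f) (r(f) = (f² + (2 + f*3)*f) + f = (f² + (2 + 3*f)*f) + f = (f² + f*(2 + 3*f)) + f = f + f² + f*(2 + 3*f))
-6*(77 + r(-1)) = -6*(77 - (3 + 4*(-1))) = -6*(77 - (3 - 4)) = -6*(77 - 1*(-1)) = -6*(77 + 1) = -6*78 = -468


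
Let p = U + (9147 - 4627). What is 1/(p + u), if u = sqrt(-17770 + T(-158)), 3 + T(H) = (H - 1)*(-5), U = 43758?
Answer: 24139/1165391131 - I*sqrt(16978)/2330782262 ≈ 2.0713e-5 - 5.5904e-8*I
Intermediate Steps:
T(H) = 2 - 5*H (T(H) = -3 + (H - 1)*(-5) = -3 + (-1 + H)*(-5) = -3 + (5 - 5*H) = 2 - 5*H)
p = 48278 (p = 43758 + (9147 - 4627) = 43758 + 4520 = 48278)
u = I*sqrt(16978) (u = sqrt(-17770 + (2 - 5*(-158))) = sqrt(-17770 + (2 + 790)) = sqrt(-17770 + 792) = sqrt(-16978) = I*sqrt(16978) ≈ 130.3*I)
1/(p + u) = 1/(48278 + I*sqrt(16978))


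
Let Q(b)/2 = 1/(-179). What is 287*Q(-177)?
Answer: -574/179 ≈ -3.2067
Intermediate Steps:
Q(b) = -2/179 (Q(b) = 2/(-179) = 2*(-1/179) = -2/179)
287*Q(-177) = 287*(-2/179) = -574/179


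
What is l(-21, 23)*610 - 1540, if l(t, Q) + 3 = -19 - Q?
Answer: -28990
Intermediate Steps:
l(t, Q) = -22 - Q (l(t, Q) = -3 + (-19 - Q) = -22 - Q)
l(-21, 23)*610 - 1540 = (-22 - 1*23)*610 - 1540 = (-22 - 23)*610 - 1540 = -45*610 - 1540 = -27450 - 1540 = -28990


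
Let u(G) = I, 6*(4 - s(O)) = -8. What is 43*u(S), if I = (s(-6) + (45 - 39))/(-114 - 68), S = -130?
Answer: -731/273 ≈ -2.6777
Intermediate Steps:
s(O) = 16/3 (s(O) = 4 - 1/6*(-8) = 4 + 4/3 = 16/3)
I = -17/273 (I = (16/3 + (45 - 39))/(-114 - 68) = (16/3 + 6)/(-182) = (34/3)*(-1/182) = -17/273 ≈ -0.062271)
u(G) = -17/273
43*u(S) = 43*(-17/273) = -731/273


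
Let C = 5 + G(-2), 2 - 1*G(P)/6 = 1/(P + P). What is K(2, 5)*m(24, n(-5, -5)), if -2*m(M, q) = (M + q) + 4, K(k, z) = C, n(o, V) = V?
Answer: -851/4 ≈ -212.75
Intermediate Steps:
G(P) = 12 - 3/P (G(P) = 12 - 6/(P + P) = 12 - 6*1/(2*P) = 12 - 3/P)
C = 37/2 (C = 5 + (12 - 3/(-2)) = 5 + (12 - 3*(-½)) = 5 + (12 + 3/2) = 5 + 27/2 = 37/2 ≈ 18.500)
K(k, z) = 37/2
m(M, q) = -2 - M/2 - q/2 (m(M, q) = -((M + q) + 4)/2 = -(4 + M + q)/2 = -2 - M/2 - q/2)
K(2, 5)*m(24, n(-5, -5)) = 37*(-2 - ½*24 - ½*(-5))/2 = 37*(-2 - 12 + 5/2)/2 = (37/2)*(-23/2) = -851/4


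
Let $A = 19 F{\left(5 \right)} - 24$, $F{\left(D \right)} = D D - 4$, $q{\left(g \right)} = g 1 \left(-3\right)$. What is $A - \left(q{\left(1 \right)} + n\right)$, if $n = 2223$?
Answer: $-1845$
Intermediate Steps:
$q{\left(g \right)} = - 3 g$ ($q{\left(g \right)} = g \left(-3\right) = - 3 g$)
$F{\left(D \right)} = -4 + D^{2}$ ($F{\left(D \right)} = D^{2} - 4 = -4 + D^{2}$)
$A = 375$ ($A = 19 \left(-4 + 5^{2}\right) - 24 = 19 \left(-4 + 25\right) - 24 = 19 \cdot 21 - 24 = 399 - 24 = 375$)
$A - \left(q{\left(1 \right)} + n\right) = 375 - \left(\left(-3\right) 1 + 2223\right) = 375 - \left(-3 + 2223\right) = 375 - 2220 = -1845$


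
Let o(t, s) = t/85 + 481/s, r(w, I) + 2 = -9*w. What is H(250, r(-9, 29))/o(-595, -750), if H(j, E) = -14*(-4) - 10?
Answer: -34500/5731 ≈ -6.0199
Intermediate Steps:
r(w, I) = -2 - 9*w
H(j, E) = 46 (H(j, E) = 56 - 10 = 46)
o(t, s) = 481/s + t/85 (o(t, s) = t*(1/85) + 481/s = t/85 + 481/s = 481/s + t/85)
H(250, r(-9, 29))/o(-595, -750) = 46/(481/(-750) + (1/85)*(-595)) = 46/(481*(-1/750) - 7) = 46/(-481/750 - 7) = 46/(-5731/750) = 46*(-750/5731) = -34500/5731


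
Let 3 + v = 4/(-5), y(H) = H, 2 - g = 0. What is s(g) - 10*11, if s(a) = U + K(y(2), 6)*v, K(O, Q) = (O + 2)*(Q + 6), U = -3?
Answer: -1477/5 ≈ -295.40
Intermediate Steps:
g = 2 (g = 2 - 1*0 = 2 + 0 = 2)
K(O, Q) = (2 + O)*(6 + Q)
v = -19/5 (v = -3 + 4/(-5) = -3 + 4*(-⅕) = -3 - ⅘ = -19/5 ≈ -3.8000)
s(a) = -927/5 (s(a) = -3 + (12 + 2*6 + 6*2 + 2*6)*(-19/5) = -3 + (12 + 12 + 12 + 12)*(-19/5) = -3 + 48*(-19/5) = -3 - 912/5 = -927/5)
s(g) - 10*11 = -927/5 - 10*11 = -927/5 - 110 = -1477/5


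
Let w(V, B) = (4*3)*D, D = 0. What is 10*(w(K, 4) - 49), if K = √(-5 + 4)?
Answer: -490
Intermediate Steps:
K = I (K = √(-1) = I ≈ 1.0*I)
w(V, B) = 0 (w(V, B) = (4*3)*0 = 12*0 = 0)
10*(w(K, 4) - 49) = 10*(0 - 49) = 10*(-49) = -490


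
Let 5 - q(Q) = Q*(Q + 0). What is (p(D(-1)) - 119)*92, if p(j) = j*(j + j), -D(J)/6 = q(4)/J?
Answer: 790556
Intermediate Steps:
q(Q) = 5 - Q² (q(Q) = 5 - Q*(Q + 0) = 5 - Q*Q = 5 - Q²)
D(J) = 66/J (D(J) = -6*(5 - 1*4²)/J = -6*(5 - 1*16)/J = -6*(5 - 16)/J = -(-66)/J = 66/J)
p(j) = 2*j² (p(j) = j*(2*j) = 2*j²)
(p(D(-1)) - 119)*92 = (2*(66/(-1))² - 119)*92 = (2*(66*(-1))² - 119)*92 = (2*(-66)² - 119)*92 = (2*4356 - 119)*92 = (8712 - 119)*92 = 8593*92 = 790556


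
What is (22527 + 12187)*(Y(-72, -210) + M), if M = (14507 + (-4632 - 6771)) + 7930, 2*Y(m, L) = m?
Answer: 381784572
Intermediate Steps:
Y(m, L) = m/2
M = 11034 (M = (14507 - 11403) + 7930 = 3104 + 7930 = 11034)
(22527 + 12187)*(Y(-72, -210) + M) = (22527 + 12187)*((1/2)*(-72) + 11034) = 34714*(-36 + 11034) = 34714*10998 = 381784572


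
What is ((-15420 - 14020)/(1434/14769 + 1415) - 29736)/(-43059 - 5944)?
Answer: 207301461048/341380526569 ≈ 0.60724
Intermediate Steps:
((-15420 - 14020)/(1434/14769 + 1415) - 29736)/(-43059 - 5944) = (-29440/(1434*(1/14769) + 1415) - 29736)/(-49003) = (-29440/(478/4923 + 1415) - 29736)*(-1/49003) = (-29440/6966523/4923 - 29736)*(-1/49003) = (-29440*4923/6966523 - 29736)*(-1/49003) = (-144933120/6966523 - 29736)*(-1/49003) = -207301461048/6966523*(-1/49003) = 207301461048/341380526569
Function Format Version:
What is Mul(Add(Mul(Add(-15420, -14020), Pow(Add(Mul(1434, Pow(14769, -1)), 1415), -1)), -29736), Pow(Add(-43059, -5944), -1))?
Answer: Rational(207301461048, 341380526569) ≈ 0.60724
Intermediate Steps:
Mul(Add(Mul(Add(-15420, -14020), Pow(Add(Mul(1434, Pow(14769, -1)), 1415), -1)), -29736), Pow(Add(-43059, -5944), -1)) = Mul(Add(Mul(-29440, Pow(Add(Mul(1434, Rational(1, 14769)), 1415), -1)), -29736), Pow(-49003, -1)) = Mul(Add(Mul(-29440, Pow(Add(Rational(478, 4923), 1415), -1)), -29736), Rational(-1, 49003)) = Mul(Add(Mul(-29440, Pow(Rational(6966523, 4923), -1)), -29736), Rational(-1, 49003)) = Mul(Add(Mul(-29440, Rational(4923, 6966523)), -29736), Rational(-1, 49003)) = Mul(Add(Rational(-144933120, 6966523), -29736), Rational(-1, 49003)) = Mul(Rational(-207301461048, 6966523), Rational(-1, 49003)) = Rational(207301461048, 341380526569)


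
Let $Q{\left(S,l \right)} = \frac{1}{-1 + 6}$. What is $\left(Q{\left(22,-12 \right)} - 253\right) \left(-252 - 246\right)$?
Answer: $\frac{629472}{5} \approx 1.2589 \cdot 10^{5}$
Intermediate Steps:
$Q{\left(S,l \right)} = \frac{1}{5}$
$\left(Q{\left(22,-12 \right)} - 253\right) \left(-252 - 246\right) = \left(\frac{1}{5} - 253\right) \left(-252 - 246\right) = \left(- \frac{1264}{5}\right) \left(-498\right) = \frac{629472}{5}$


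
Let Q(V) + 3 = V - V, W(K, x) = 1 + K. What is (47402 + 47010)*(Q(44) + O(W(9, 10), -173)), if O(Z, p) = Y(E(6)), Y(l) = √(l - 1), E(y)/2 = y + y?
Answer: -283236 + 94412*√23 ≈ 1.6955e+5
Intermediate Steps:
Q(V) = -3 (Q(V) = -3 + (V - V) = -3 + 0 = -3)
E(y) = 4*y (E(y) = 2*(y + y) = 2*(2*y) = 4*y)
Y(l) = √(-1 + l)
O(Z, p) = √23 (O(Z, p) = √(-1 + 4*6) = √(-1 + 24) = √23)
(47402 + 47010)*(Q(44) + O(W(9, 10), -173)) = (47402 + 47010)*(-3 + √23) = 94412*(-3 + √23) = -283236 + 94412*√23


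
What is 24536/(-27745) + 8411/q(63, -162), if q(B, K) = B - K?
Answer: 45568519/1248525 ≈ 36.498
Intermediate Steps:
24536/(-27745) + 8411/q(63, -162) = 24536/(-27745) + 8411/(63 - 1*(-162)) = 24536*(-1/27745) + 8411/(63 + 162) = -24536/27745 + 8411/225 = 45568519/1248525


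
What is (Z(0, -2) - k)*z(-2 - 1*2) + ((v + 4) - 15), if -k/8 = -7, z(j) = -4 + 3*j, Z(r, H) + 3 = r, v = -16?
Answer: 917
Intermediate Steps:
Z(r, H) = -3 + r
k = 56 (k = -8*(-7) = 56)
(Z(0, -2) - k)*z(-2 - 1*2) + ((v + 4) - 15) = ((-3 + 0) - 1*56)*(-4 + 3*(-2 - 1*2)) + ((-16 + 4) - 15) = (-3 - 56)*(-4 + 3*(-2 - 2)) + (-12 - 15) = -59*(-4 + 3*(-4)) - 27 = -59*(-4 - 12) - 27 = -59*(-16) - 27 = 944 - 27 = 917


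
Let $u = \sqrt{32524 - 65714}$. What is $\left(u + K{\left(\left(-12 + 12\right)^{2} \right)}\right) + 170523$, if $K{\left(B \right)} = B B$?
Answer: $170523 + i \sqrt{33190} \approx 1.7052 \cdot 10^{5} + 182.18 i$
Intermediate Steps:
$K{\left(B \right)} = B^{2}$
$u = i \sqrt{33190}$ ($u = \sqrt{-33190} = i \sqrt{33190} \approx 182.18 i$)
$\left(u + K{\left(\left(-12 + 12\right)^{2} \right)}\right) + 170523 = \left(i \sqrt{33190} + \left(\left(-12 + 12\right)^{2}\right)^{2}\right) + 170523 = \left(i \sqrt{33190} + \left(0^{2}\right)^{2}\right) + 170523 = \left(i \sqrt{33190} + 0^{2}\right) + 170523 = \left(i \sqrt{33190} + 0\right) + 170523 = i \sqrt{33190} + 170523 = 170523 + i \sqrt{33190}$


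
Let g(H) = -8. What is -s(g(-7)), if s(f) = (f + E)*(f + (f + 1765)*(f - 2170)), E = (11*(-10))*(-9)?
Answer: 3757872428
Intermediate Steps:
E = 990 (E = -110*(-9) = 990)
s(f) = (990 + f)*(f + (-2170 + f)*(1765 + f)) (s(f) = (f + 990)*(f + (f + 1765)*(f - 2170)) = (990 + f)*(f + (1765 + f)*(-2170 + f)) = (990 + f)*(f + (-2170 + f)*(1765 + f)))
-s(g(-7)) = -(-3791749500 + (-8)³ - 4230010*(-8) + 586*(-8)²) = -(-3791749500 - 512 + 33840080 + 586*64) = -(-3791749500 - 512 + 33840080 + 37504) = -1*(-3757872428) = 3757872428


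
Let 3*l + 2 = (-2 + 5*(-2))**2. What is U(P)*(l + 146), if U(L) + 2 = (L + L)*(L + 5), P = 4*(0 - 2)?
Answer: 26680/3 ≈ 8893.3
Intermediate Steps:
P = -8 (P = 4*(-2) = -8)
U(L) = -2 + 2*L*(5 + L) (U(L) = -2 + (L + L)*(L + 5) = -2 + (2*L)*(5 + L) = -2 + 2*L*(5 + L))
l = 142/3 (l = -2/3 + (-2 + 5*(-2))**2/3 = -2/3 + (-2 - 10)**2/3 = -2/3 + (1/3)*(-12)**2 = -2/3 + (1/3)*144 = -2/3 + 48 = 142/3 ≈ 47.333)
U(P)*(l + 146) = (-2 + 2*(-8)**2 + 10*(-8))*(142/3 + 146) = (-2 + 2*64 - 80)*(580/3) = (-2 + 128 - 80)*(580/3) = 46*(580/3) = 26680/3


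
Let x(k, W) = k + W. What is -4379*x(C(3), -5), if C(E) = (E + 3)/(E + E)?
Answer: 17516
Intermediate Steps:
C(E) = (3 + E)/(2*E) (C(E) = (3 + E)/((2*E)) = (3 + E)*(1/(2*E)) = (3 + E)/(2*E))
x(k, W) = W + k
-4379*x(C(3), -5) = -4379*(-5 + (1/2)*(3 + 3)/3) = -4379*(-5 + (1/2)*(1/3)*6) = -4379*(-5 + 1) = -4379*(-4) = 17516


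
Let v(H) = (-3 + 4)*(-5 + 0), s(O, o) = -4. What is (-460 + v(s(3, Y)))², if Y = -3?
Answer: 216225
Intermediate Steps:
v(H) = -5 (v(H) = 1*(-5) = -5)
(-460 + v(s(3, Y)))² = (-460 - 5)² = (-465)² = 216225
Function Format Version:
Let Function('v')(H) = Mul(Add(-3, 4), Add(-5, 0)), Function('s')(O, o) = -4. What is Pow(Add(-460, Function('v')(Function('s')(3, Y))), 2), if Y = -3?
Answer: 216225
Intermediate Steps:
Function('v')(H) = -5 (Function('v')(H) = Mul(1, -5) = -5)
Pow(Add(-460, Function('v')(Function('s')(3, Y))), 2) = Pow(Add(-460, -5), 2) = Pow(-465, 2) = 216225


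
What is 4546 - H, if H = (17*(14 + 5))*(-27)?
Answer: 13267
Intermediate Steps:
H = -8721 (H = (17*19)*(-27) = 323*(-27) = -8721)
4546 - H = 4546 - 1*(-8721) = 4546 + 8721 = 13267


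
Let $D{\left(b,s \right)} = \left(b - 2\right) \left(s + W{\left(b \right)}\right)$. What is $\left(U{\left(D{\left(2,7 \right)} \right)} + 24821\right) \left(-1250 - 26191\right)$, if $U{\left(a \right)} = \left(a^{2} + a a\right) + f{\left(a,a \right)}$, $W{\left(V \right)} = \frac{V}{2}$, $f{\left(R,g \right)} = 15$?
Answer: $-681524676$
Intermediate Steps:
$W{\left(V \right)} = \frac{V}{2}$ ($W{\left(V \right)} = V \frac{1}{2} = \frac{V}{2}$)
$D{\left(b,s \right)} = \left(-2 + b\right) \left(s + \frac{b}{2}\right)$ ($D{\left(b,s \right)} = \left(b - 2\right) \left(s + \frac{b}{2}\right) = \left(-2 + b\right) \left(s + \frac{b}{2}\right)$)
$U{\left(a \right)} = 15 + 2 a^{2}$ ($U{\left(a \right)} = \left(a^{2} + a a\right) + 15 = \left(a^{2} + a^{2}\right) + 15 = 2 a^{2} + 15 = 15 + 2 a^{2}$)
$\left(U{\left(D{\left(2,7 \right)} \right)} + 24821\right) \left(-1250 - 26191\right) = \left(\left(15 + 2 \left(\frac{2^{2}}{2} - 2 - 14 + 2 \cdot 7\right)^{2}\right) + 24821\right) \left(-1250 - 26191\right) = \left(\left(15 + 2 \left(\frac{1}{2} \cdot 4 - 2 - 14 + 14\right)^{2}\right) + 24821\right) \left(-27441\right) = \left(\left(15 + 2 \left(2 - 2 - 14 + 14\right)^{2}\right) + 24821\right) \left(-27441\right) = \left(\left(15 + 2 \cdot 0^{2}\right) + 24821\right) \left(-27441\right) = \left(\left(15 + 2 \cdot 0\right) + 24821\right) \left(-27441\right) = \left(\left(15 + 0\right) + 24821\right) \left(-27441\right) = \left(15 + 24821\right) \left(-27441\right) = 24836 \left(-27441\right) = -681524676$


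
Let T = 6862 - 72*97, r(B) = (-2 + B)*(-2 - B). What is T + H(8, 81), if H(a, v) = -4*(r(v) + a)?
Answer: 26074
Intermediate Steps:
H(a, v) = -16 - 4*a + 4*v² (H(a, v) = -4*((4 - v²) + a) = -4*(4 + a - v²) = -16 - 4*a + 4*v²)
T = -122 (T = 6862 - 6984 = -122)
T + H(8, 81) = -122 + (-16 - 4*8 + 4*81²) = -122 + (-16 - 32 + 4*6561) = -122 + (-16 - 32 + 26244) = -122 + 26196 = 26074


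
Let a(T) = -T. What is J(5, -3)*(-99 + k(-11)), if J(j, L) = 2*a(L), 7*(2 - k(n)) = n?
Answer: -4008/7 ≈ -572.57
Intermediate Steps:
k(n) = 2 - n/7
J(j, L) = -2*L (J(j, L) = 2*(-L) = -2*L)
J(5, -3)*(-99 + k(-11)) = (-2*(-3))*(-99 + (2 - ⅐*(-11))) = 6*(-99 + (2 + 11/7)) = 6*(-99 + 25/7) = 6*(-668/7) = -4008/7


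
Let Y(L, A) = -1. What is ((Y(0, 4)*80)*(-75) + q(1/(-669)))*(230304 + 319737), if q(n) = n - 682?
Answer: 652301139127/223 ≈ 2.9251e+9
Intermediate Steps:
q(n) = -682 + n
((Y(0, 4)*80)*(-75) + q(1/(-669)))*(230304 + 319737) = (-1*80*(-75) + (-682 + 1/(-669)))*(230304 + 319737) = (-80*(-75) + (-682 - 1/669))*550041 = (6000 - 456259/669)*550041 = (3557741/669)*550041 = 652301139127/223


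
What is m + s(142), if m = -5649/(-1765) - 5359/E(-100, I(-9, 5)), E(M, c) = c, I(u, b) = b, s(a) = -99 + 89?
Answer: -1903728/1765 ≈ -1078.6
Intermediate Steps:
s(a) = -10
m = -1886078/1765 (m = -5649/(-1765) - 5359/5 = -5649*(-1/1765) - 5359*1/5 = 5649/1765 - 5359/5 = -1886078/1765 ≈ -1068.6)
m + s(142) = -1886078/1765 - 10 = -1903728/1765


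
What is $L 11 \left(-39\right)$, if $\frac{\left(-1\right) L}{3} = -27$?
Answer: $-34749$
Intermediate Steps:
$L = 81$ ($L = \left(-3\right) \left(-27\right) = 81$)
$L 11 \left(-39\right) = 81 \cdot 11 \left(-39\right) = 891 \left(-39\right) = -34749$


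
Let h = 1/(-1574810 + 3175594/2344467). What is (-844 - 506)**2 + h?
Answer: 6728828376479665533/3692086900676 ≈ 1.8225e+6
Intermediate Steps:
h = -2344467/3692086900676 (h = 1/(-1574810 + 3175594*(1/2344467)) = 1/(-1574810 + 3175594/2344467) = 1/(-3692086900676/2344467) = -2344467/3692086900676 ≈ -6.3500e-7)
(-844 - 506)**2 + h = (-844 - 506)**2 - 2344467/3692086900676 = (-1350)**2 - 2344467/3692086900676 = 1822500 - 2344467/3692086900676 = 6728828376479665533/3692086900676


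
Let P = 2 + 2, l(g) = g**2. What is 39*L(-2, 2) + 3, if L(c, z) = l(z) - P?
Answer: 3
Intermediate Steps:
P = 4
L(c, z) = -4 + z**2 (L(c, z) = z**2 - 1*4 = z**2 - 4 = -4 + z**2)
39*L(-2, 2) + 3 = 39*(-4 + 2**2) + 3 = 39*(-4 + 4) + 3 = 39*0 + 3 = 0 + 3 = 3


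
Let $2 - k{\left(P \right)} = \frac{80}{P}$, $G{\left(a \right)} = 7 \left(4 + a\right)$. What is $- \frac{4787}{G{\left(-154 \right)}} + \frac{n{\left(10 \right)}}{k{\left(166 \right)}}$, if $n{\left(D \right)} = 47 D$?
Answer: $\frac{141373}{450} \approx 314.16$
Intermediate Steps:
$G{\left(a \right)} = 28 + 7 a$
$k{\left(P \right)} = 2 - \frac{80}{P}$
$- \frac{4787}{G{\left(-154 \right)}} + \frac{n{\left(10 \right)}}{k{\left(166 \right)}} = - \frac{4787}{28 + 7 \left(-154\right)} + \frac{47 \cdot 10}{2 - \frac{80}{166}} = - \frac{4787}{28 - 1078} + \frac{470}{2 - \frac{40}{83}} = - \frac{4787}{-1050} + \frac{470}{2 - \frac{40}{83}} = \left(-4787\right) \left(- \frac{1}{1050}\right) + \frac{470}{\frac{126}{83}} = \frac{4787}{1050} + 470 \cdot \frac{83}{126} = \frac{4787}{1050} + \frac{19505}{63} = \frac{141373}{450}$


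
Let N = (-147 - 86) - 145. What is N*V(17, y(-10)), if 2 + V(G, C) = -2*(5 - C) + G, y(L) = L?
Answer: 5670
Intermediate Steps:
V(G, C) = -12 + G + 2*C (V(G, C) = -2 + (-2*(5 - C) + G) = -2 + ((-10 + 2*C) + G) = -2 + (-10 + G + 2*C) = -12 + G + 2*C)
N = -378 (N = -233 - 145 = -378)
N*V(17, y(-10)) = -378*(-12 + 17 + 2*(-10)) = -378*(-12 + 17 - 20) = -378*(-15) = 5670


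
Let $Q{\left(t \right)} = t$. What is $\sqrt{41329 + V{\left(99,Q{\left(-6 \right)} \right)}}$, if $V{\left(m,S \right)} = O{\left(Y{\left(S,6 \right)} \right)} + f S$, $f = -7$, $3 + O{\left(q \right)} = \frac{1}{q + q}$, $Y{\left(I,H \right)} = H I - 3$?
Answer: $\frac{\sqrt{251682834}}{78} \approx 203.39$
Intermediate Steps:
$Y{\left(I,H \right)} = -3 + H I$
$O{\left(q \right)} = -3 + \frac{1}{2 q}$ ($O{\left(q \right)} = -3 + \frac{1}{q + q} = -3 + \frac{1}{2 q}$)
$V{\left(m,S \right)} = -3 + \frac{1}{2 \left(-3 + 6 S\right)} - 7 S$ ($V{\left(m,S \right)} = \left(-3 + \frac{1}{2 \left(-3 + 6 S\right)}\right) - 7 S = -3 + \frac{1}{2 \left(-3 + 6 S\right)} - 7 S$)
$\sqrt{41329 + V{\left(99,Q{\left(-6 \right)} \right)}} = \sqrt{41329 + \frac{19 - 84 \left(-6\right)^{2} + 6 \left(-6\right)}{6 \left(-1 + 2 \left(-6\right)\right)}} = \sqrt{41329 + \frac{19 - 3024 - 36}{6 \left(-1 - 12\right)}} = \sqrt{41329 + \frac{19 - 3024 - 36}{6 \left(-13\right)}} = \sqrt{41329 + \frac{1}{6} \left(- \frac{1}{13}\right) \left(-3041\right)} = \sqrt{41329 + \frac{3041}{78}} = \sqrt{\frac{3226703}{78}} = \frac{\sqrt{251682834}}{78}$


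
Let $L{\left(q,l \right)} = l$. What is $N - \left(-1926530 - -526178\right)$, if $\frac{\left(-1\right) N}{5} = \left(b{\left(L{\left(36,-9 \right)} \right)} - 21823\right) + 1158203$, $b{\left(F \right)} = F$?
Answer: $-4281503$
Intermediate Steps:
$N = -5681855$ ($N = - 5 \left(\left(-9 - 21823\right) + 1158203\right) = - 5 \left(-21832 + 1158203\right) = \left(-5\right) 1136371 = -5681855$)
$N - \left(-1926530 - -526178\right) = -5681855 - \left(-1926530 - -526178\right) = -5681855 - \left(-1926530 + 526178\right) = -5681855 - -1400352 = -5681855 + 1400352 = -4281503$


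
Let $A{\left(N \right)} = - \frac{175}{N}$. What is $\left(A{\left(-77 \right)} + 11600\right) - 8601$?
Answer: $\frac{33014}{11} \approx 3001.3$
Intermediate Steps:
$\left(A{\left(-77 \right)} + 11600\right) - 8601 = \left(- \frac{175}{-77} + 11600\right) - 8601 = \left(\left(-175\right) \left(- \frac{1}{77}\right) + 11600\right) - 8601 = \left(\frac{25}{11} + 11600\right) - 8601 = \frac{127625}{11} - 8601 = \frac{33014}{11}$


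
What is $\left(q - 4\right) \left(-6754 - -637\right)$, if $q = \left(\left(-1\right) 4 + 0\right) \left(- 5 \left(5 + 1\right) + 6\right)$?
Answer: $-562764$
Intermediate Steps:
$q = 96$ ($q = \left(-4 + 0\right) \left(\left(-5\right) 6 + 6\right) = - 4 \left(-30 + 6\right) = \left(-4\right) \left(-24\right) = 96$)
$\left(q - 4\right) \left(-6754 - -637\right) = \left(96 - 4\right) \left(-6754 - -637\right) = 92 \left(-6754 + 637\right) = 92 \left(-6117\right) = -562764$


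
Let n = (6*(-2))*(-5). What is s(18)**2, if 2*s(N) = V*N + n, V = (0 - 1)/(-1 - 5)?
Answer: 3969/4 ≈ 992.25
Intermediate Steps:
V = 1/6 (V = -1/(-6) = -1*(-1/6) = 1/6 ≈ 0.16667)
n = 60 (n = -12*(-5) = 60)
s(N) = 30 + N/12 (s(N) = (N/6 + 60)/2 = (60 + N/6)/2 = 30 + N/12)
s(18)**2 = (30 + (1/12)*18)**2 = (30 + 3/2)**2 = (63/2)**2 = 3969/4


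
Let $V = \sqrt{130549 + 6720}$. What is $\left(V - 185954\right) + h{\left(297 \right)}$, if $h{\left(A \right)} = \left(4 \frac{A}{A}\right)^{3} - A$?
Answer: $-186187 + \sqrt{137269} \approx -1.8582 \cdot 10^{5}$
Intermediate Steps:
$h{\left(A \right)} = 64 - A$ ($h{\left(A \right)} = \left(4 \cdot 1\right)^{3} - A = 4^{3} - A = 64 - A$)
$V = \sqrt{137269} \approx 370.5$
$\left(V - 185954\right) + h{\left(297 \right)} = \left(\sqrt{137269} - 185954\right) + \left(64 - 297\right) = \left(-185954 + \sqrt{137269}\right) + \left(64 - 297\right) = \left(-185954 + \sqrt{137269}\right) - 233 = -186187 + \sqrt{137269}$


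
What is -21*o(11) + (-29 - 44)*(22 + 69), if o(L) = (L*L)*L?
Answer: -34594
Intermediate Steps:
o(L) = L³ (o(L) = L²*L = L³)
-21*o(11) + (-29 - 44)*(22 + 69) = -21*11³ + (-29 - 44)*(22 + 69) = -21*1331 - 73*91 = -27951 - 6643 = -34594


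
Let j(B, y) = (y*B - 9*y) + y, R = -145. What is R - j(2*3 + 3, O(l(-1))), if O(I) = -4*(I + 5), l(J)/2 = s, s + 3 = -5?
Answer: -189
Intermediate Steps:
s = -8 (s = -3 - 5 = -8)
l(J) = -16 (l(J) = 2*(-8) = -16)
O(I) = -20 - 4*I (O(I) = -4*(5 + I) = -20 - 4*I)
j(B, y) = -8*y + B*y (j(B, y) = (B*y - 9*y) + y = (-9*y + B*y) + y = -8*y + B*y)
R - j(2*3 + 3, O(l(-1))) = -145 - (-20 - 4*(-16))*(-8 + (2*3 + 3)) = -145 - (-20 + 64)*(-8 + (6 + 3)) = -145 - 44*(-8 + 9) = -145 - 44 = -189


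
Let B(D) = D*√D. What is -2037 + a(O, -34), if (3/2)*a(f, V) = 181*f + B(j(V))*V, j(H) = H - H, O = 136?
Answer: 43121/3 ≈ 14374.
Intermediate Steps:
j(H) = 0
B(D) = D^(3/2)
a(f, V) = 362*f/3 (a(f, V) = 2*(181*f + 0^(3/2)*V)/3 = 2*(181*f + 0*V)/3 = 2*(181*f + 0)/3 = 2*(181*f)/3 = 362*f/3)
-2037 + a(O, -34) = -2037 + (362/3)*136 = -2037 + 49232/3 = 43121/3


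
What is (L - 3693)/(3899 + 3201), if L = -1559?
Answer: -1313/1775 ≈ -0.73972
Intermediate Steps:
(L - 3693)/(3899 + 3201) = (-1559 - 3693)/(3899 + 3201) = -5252/7100 = -5252*1/7100 = -1313/1775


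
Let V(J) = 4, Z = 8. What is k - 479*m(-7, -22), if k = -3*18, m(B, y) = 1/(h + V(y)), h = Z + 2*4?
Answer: -1559/20 ≈ -77.950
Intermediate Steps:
h = 16 (h = 8 + 2*4 = 8 + 8 = 16)
m(B, y) = 1/20 (m(B, y) = 1/(16 + 4) = 1/20)
k = -54
k - 479*m(-7, -22) = -54 - 479*1/20 = -54 - 479/20 = -1559/20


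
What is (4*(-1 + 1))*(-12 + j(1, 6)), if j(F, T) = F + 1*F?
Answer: 0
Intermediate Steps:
j(F, T) = 2*F (j(F, T) = F + F = 2*F)
(4*(-1 + 1))*(-12 + j(1, 6)) = (4*(-1 + 1))*(-12 + 2*1) = (4*0)*(-12 + 2) = 0*(-10) = 0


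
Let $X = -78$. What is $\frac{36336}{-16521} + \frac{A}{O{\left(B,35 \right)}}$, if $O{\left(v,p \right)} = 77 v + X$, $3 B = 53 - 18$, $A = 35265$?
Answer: $\frac{552805433}{13552727} \approx 40.789$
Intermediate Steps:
$B = \frac{35}{3}$ ($B = \frac{53 - 18}{3} = \frac{1}{3} \cdot 35 = \frac{35}{3} \approx 11.667$)
$O{\left(v,p \right)} = -78 + 77 v$ ($O{\left(v,p \right)} = 77 v - 78 = -78 + 77 v$)
$\frac{36336}{-16521} + \frac{A}{O{\left(B,35 \right)}} = \frac{36336}{-16521} + \frac{35265}{-78 + 77 \cdot \frac{35}{3}} = 36336 \left(- \frac{1}{16521}\right) + \frac{35265}{-78 + \frac{2695}{3}} = - \frac{12112}{5507} + \frac{35265}{\frac{2461}{3}} = - \frac{12112}{5507} + 35265 \cdot \frac{3}{2461} = - \frac{12112}{5507} + \frac{105795}{2461} = \frac{552805433}{13552727}$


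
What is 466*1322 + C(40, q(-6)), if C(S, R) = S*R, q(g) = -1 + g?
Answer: 615772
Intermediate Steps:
C(S, R) = R*S
466*1322 + C(40, q(-6)) = 466*1322 + (-1 - 6)*40 = 616052 - 7*40 = 616052 - 280 = 615772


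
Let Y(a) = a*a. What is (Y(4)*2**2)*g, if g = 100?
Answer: 6400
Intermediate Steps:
Y(a) = a**2
(Y(4)*2**2)*g = (4**2*2**2)*100 = (16*4)*100 = 64*100 = 6400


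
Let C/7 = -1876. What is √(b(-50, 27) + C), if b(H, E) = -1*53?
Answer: 3*I*√1465 ≈ 114.83*I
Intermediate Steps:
b(H, E) = -53
C = -13132 (C = 7*(-1876) = -13132)
√(b(-50, 27) + C) = √(-53 - 13132) = √(-13185) = 3*I*√1465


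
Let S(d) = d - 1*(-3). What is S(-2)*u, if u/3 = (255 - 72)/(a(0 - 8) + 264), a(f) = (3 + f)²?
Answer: 549/289 ≈ 1.8997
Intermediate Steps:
S(d) = 3 + d (S(d) = d + 3 = 3 + d)
u = 549/289 (u = 3*((255 - 72)/((3 + (0 - 8))² + 264)) = 3*(183/((3 - 8)² + 264)) = 3*(183/((-5)² + 264)) = 3*(183/(25 + 264)) = 3*(183/289) = 549/289 ≈ 1.8997)
S(-2)*u = (3 - 2)*(549/289) = 1*(549/289) = 549/289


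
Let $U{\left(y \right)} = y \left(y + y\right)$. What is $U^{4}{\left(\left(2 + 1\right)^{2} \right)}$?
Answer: $688747536$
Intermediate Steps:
$U{\left(y \right)} = 2 y^{2}$ ($U{\left(y \right)} = y 2 y = 2 y^{2}$)
$U^{4}{\left(\left(2 + 1\right)^{2} \right)} = \left(2 \left(\left(2 + 1\right)^{2}\right)^{2}\right)^{4} = \left(2 \left(3^{2}\right)^{2}\right)^{4} = \left(2 \cdot 9^{2}\right)^{4} = \left(2 \cdot 81\right)^{4} = 162^{4} = 688747536$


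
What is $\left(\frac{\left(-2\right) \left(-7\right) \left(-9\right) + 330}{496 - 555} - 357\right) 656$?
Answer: $- \frac{13951152}{59} \approx -2.3646 \cdot 10^{5}$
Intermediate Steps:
$\left(\frac{\left(-2\right) \left(-7\right) \left(-9\right) + 330}{496 - 555} - 357\right) 656 = \left(\frac{14 \left(-9\right) + 330}{-59} - 357\right) 656 = \left(\left(-126 + 330\right) \left(- \frac{1}{59}\right) - 357\right) 656 = \left(204 \left(- \frac{1}{59}\right) - 357\right) 656 = \left(- \frac{204}{59} - 357\right) 656 = \left(- \frac{21267}{59}\right) 656 = - \frac{13951152}{59}$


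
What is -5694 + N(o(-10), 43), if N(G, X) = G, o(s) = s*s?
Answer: -5594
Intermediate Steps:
o(s) = s**2
-5694 + N(o(-10), 43) = -5694 + (-10)**2 = -5694 + 100 = -5594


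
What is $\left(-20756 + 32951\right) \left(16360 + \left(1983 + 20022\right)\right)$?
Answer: $467861175$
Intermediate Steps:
$\left(-20756 + 32951\right) \left(16360 + \left(1983 + 20022\right)\right) = 12195 \left(16360 + 22005\right) = 12195 \cdot 38365 = 467861175$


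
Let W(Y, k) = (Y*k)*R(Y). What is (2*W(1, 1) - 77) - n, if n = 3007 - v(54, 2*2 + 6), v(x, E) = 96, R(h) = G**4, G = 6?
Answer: -396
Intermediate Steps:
R(h) = 1296 (R(h) = 6**4 = 1296)
W(Y, k) = 1296*Y*k (W(Y, k) = (Y*k)*1296 = 1296*Y*k)
n = 2911 (n = 3007 - 1*96 = 3007 - 96 = 2911)
(2*W(1, 1) - 77) - n = (2*(1296*1*1) - 77) - 1*2911 = (2*1296 - 77) - 2911 = (2592 - 77) - 2911 = 2515 - 2911 = -396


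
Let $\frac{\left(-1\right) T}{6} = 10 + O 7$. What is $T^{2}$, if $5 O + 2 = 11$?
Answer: $\frac{459684}{25} \approx 18387.0$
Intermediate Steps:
$O = \frac{9}{5}$ ($O = - \frac{2}{5} + \frac{1}{5} \cdot 11 = - \frac{2}{5} + \frac{11}{5} = \frac{9}{5} \approx 1.8$)
$T = - \frac{678}{5}$ ($T = - 6 \left(10 + \frac{9}{5} \cdot 7\right) = - 6 \left(10 + \frac{63}{5}\right) = \left(-6\right) \frac{113}{5} = - \frac{678}{5} \approx -135.6$)
$T^{2} = \left(- \frac{678}{5}\right)^{2} = \frac{459684}{25}$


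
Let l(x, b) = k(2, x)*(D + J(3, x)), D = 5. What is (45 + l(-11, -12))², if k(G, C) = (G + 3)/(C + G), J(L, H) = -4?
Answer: 160000/81 ≈ 1975.3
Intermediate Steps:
k(G, C) = (3 + G)/(C + G)
l(x, b) = 5/(2 + x) (l(x, b) = ((3 + 2)/(x + 2))*(5 - 4) = (5/(2 + x))*1 = 5/(2 + x))
(45 + l(-11, -12))² = (45 + 5/(2 - 11))² = (45 + 5/(-9))² = (45 + 5*(-⅑))² = (45 - 5/9)² = (400/9)² = 160000/81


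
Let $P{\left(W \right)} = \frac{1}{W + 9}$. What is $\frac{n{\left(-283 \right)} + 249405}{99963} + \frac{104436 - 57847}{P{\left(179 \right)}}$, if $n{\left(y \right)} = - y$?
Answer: $\frac{875549376604}{99963} \approx 8.7587 \cdot 10^{6}$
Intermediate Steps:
$P{\left(W \right)} = \frac{1}{9 + W}$
$\frac{n{\left(-283 \right)} + 249405}{99963} + \frac{104436 - 57847}{P{\left(179 \right)}} = \frac{\left(-1\right) \left(-283\right) + 249405}{99963} + \frac{104436 - 57847}{\frac{1}{9 + 179}} = \left(283 + 249405\right) \frac{1}{99963} + \frac{46589}{\frac{1}{188}} = 249688 \cdot \frac{1}{99963} + 46589 \frac{1}{\frac{1}{188}} = \frac{249688}{99963} + 46589 \cdot 188 = \frac{249688}{99963} + 8758732 = \frac{875549376604}{99963}$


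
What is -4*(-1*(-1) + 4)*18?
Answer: -360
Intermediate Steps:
-4*(-1*(-1) + 4)*18 = -4*(1 + 4)*18 = -4*5*18 = -20*18 = -360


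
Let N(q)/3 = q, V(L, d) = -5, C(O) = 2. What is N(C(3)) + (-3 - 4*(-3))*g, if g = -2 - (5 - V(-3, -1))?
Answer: -102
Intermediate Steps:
N(q) = 3*q
g = -12 (g = -2 - (5 - 1*(-5)) = -2 - (5 + 5) = -2 - 1*10 = -2 - 10 = -12)
N(C(3)) + (-3 - 4*(-3))*g = 3*2 + (-3 - 4*(-3))*(-12) = 6 + (-3 + 12)*(-12) = 6 + 9*(-12) = 6 - 108 = -102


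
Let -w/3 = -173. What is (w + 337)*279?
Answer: 238824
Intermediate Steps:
w = 519 (w = -3*(-173) = 519)
(w + 337)*279 = (519 + 337)*279 = 856*279 = 238824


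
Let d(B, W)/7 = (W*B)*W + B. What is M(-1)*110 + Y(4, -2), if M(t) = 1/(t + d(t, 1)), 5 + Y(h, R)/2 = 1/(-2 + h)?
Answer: -49/3 ≈ -16.333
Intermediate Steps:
d(B, W) = 7*B + 7*B*W² (d(B, W) = 7*((W*B)*W + B) = 7*((B*W)*W + B) = 7*(B*W² + B) = 7*(B + B*W²) = 7*B + 7*B*W²)
Y(h, R) = -10 + 2/(-2 + h)
M(t) = 1/(15*t) (M(t) = 1/(t + 7*t*(1 + 1²)) = 1/(t + 7*t*(1 + 1)) = 1/(t + 7*t*2) = 1/(t + 14*t) = 1/(15*t))
M(-1)*110 + Y(4, -2) = ((1/15)/(-1))*110 + 2*(11 - 5*4)/(-2 + 4) = ((1/15)*(-1))*110 + 2*(11 - 20)/2 = -1/15*110 + 2*(½)*(-9) = -22/3 - 9 = -49/3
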